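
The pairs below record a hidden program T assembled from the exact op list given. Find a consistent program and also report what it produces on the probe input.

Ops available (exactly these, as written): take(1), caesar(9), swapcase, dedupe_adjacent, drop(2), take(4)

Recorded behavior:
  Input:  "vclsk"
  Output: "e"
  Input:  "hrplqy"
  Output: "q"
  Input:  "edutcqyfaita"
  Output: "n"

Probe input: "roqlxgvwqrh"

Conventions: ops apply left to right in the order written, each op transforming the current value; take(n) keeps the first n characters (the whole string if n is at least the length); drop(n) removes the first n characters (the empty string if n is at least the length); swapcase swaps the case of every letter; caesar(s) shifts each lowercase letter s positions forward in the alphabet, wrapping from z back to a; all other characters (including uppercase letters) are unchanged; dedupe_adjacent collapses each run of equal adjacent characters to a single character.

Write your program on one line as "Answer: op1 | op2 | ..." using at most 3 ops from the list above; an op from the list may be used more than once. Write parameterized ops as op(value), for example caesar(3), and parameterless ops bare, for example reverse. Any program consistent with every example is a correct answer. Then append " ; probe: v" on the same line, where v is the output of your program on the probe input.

take(1) | caesar(9) ; probe: "a"

Check, running the answer program on each example:
  "vclsk" -> "v" -> "e"
  "hrplqy" -> "h" -> "q"
  "edutcqyfaita" -> "e" -> "n"
  probe: "roqlxgvwqrh" -> "r" -> "a"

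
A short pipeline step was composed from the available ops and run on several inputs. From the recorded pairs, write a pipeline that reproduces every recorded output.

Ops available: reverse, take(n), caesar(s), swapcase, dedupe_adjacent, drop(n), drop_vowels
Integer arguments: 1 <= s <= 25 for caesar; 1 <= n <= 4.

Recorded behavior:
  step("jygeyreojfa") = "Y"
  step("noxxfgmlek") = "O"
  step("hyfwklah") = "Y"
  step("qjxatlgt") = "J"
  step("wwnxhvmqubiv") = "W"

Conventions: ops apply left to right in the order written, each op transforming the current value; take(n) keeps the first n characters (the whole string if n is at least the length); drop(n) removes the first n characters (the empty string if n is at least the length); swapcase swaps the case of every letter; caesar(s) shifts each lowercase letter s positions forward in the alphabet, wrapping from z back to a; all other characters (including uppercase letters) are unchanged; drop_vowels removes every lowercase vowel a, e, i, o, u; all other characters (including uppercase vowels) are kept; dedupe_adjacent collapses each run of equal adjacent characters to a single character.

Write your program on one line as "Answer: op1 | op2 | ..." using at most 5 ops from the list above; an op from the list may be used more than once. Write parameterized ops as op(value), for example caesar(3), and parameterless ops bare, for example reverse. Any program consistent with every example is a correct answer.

drop(1) | dedupe_adjacent | take(1) | swapcase

Check, running the answer program on each example:
  "jygeyreojfa" -> "ygeyreojfa" -> "ygeyreojfa" -> "y" -> "Y"
  "noxxfgmlek" -> "oxxfgmlek" -> "oxfgmlek" -> "o" -> "O"
  "hyfwklah" -> "yfwklah" -> "yfwklah" -> "y" -> "Y"
  "qjxatlgt" -> "jxatlgt" -> "jxatlgt" -> "j" -> "J"
  "wwnxhvmqubiv" -> "wnxhvmqubiv" -> "wnxhvmqubiv" -> "w" -> "W"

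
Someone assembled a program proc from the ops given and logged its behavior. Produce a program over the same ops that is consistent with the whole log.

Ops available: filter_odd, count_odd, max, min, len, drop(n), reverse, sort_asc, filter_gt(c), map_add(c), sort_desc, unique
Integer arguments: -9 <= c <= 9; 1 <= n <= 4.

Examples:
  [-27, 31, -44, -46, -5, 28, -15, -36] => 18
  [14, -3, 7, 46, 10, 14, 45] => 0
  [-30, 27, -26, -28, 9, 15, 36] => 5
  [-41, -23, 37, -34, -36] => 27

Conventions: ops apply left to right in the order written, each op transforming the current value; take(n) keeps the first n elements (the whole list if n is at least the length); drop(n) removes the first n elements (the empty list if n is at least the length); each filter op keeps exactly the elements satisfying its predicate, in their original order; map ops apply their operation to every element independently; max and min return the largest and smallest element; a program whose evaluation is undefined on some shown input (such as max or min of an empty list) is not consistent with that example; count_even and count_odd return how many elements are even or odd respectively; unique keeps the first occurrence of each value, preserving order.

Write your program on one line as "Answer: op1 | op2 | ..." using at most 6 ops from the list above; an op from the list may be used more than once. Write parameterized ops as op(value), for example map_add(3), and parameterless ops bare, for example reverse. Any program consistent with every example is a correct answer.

drop(1) | filter_gt(9) | map_add(-9) | map_add(-1) | min

Check, running the answer program on each example:
  [-27, 31, -44, -46, -5, 28, -15, -36] -> [31, -44, -46, -5, 28, -15, -36] -> [31, 28] -> [22, 19] -> [21, 18] -> 18
  [14, -3, 7, 46, 10, 14, 45] -> [-3, 7, 46, 10, 14, 45] -> [46, 10, 14, 45] -> [37, 1, 5, 36] -> [36, 0, 4, 35] -> 0
  [-30, 27, -26, -28, 9, 15, 36] -> [27, -26, -28, 9, 15, 36] -> [27, 15, 36] -> [18, 6, 27] -> [17, 5, 26] -> 5
  [-41, -23, 37, -34, -36] -> [-23, 37, -34, -36] -> [37] -> [28] -> [27] -> 27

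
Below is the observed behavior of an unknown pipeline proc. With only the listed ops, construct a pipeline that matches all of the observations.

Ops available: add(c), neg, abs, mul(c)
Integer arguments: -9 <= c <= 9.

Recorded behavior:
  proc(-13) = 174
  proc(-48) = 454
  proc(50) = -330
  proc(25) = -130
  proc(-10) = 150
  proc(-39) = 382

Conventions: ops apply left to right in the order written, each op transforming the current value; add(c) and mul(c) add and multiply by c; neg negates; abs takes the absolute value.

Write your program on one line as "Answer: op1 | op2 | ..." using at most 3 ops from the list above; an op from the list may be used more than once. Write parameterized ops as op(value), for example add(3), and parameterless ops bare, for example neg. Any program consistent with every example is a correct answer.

add(-9) | mul(-8) | add(-2)

Check, running the answer program on each example:
  -13 -> -22 -> 176 -> 174
  -48 -> -57 -> 456 -> 454
  50 -> 41 -> -328 -> -330
  25 -> 16 -> -128 -> -130
  -10 -> -19 -> 152 -> 150
  -39 -> -48 -> 384 -> 382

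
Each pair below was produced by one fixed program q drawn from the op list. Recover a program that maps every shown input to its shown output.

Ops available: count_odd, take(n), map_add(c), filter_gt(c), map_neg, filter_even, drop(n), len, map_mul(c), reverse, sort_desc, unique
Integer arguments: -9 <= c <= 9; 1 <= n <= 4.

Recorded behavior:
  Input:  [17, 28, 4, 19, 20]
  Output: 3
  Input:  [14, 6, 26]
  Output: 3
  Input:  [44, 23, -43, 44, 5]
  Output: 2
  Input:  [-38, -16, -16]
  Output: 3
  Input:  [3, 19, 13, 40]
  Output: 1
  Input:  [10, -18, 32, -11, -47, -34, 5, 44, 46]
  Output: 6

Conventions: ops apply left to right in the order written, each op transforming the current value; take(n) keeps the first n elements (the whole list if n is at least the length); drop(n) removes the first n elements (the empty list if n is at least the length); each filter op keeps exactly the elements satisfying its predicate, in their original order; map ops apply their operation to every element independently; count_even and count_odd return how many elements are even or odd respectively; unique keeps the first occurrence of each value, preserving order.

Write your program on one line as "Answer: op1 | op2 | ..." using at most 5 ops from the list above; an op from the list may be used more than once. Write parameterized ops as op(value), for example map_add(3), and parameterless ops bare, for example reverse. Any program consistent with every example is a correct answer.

filter_even | sort_desc | map_mul(5) | len

Check, running the answer program on each example:
  [17, 28, 4, 19, 20] -> [28, 4, 20] -> [28, 20, 4] -> [140, 100, 20] -> 3
  [14, 6, 26] -> [14, 6, 26] -> [26, 14, 6] -> [130, 70, 30] -> 3
  [44, 23, -43, 44, 5] -> [44, 44] -> [44, 44] -> [220, 220] -> 2
  [-38, -16, -16] -> [-38, -16, -16] -> [-16, -16, -38] -> [-80, -80, -190] -> 3
  [3, 19, 13, 40] -> [40] -> [40] -> [200] -> 1
  [10, -18, 32, -11, -47, -34, 5, 44, 46] -> [10, -18, 32, -34, 44, 46] -> [46, 44, 32, 10, -18, -34] -> [230, 220, 160, 50, -90, -170] -> 6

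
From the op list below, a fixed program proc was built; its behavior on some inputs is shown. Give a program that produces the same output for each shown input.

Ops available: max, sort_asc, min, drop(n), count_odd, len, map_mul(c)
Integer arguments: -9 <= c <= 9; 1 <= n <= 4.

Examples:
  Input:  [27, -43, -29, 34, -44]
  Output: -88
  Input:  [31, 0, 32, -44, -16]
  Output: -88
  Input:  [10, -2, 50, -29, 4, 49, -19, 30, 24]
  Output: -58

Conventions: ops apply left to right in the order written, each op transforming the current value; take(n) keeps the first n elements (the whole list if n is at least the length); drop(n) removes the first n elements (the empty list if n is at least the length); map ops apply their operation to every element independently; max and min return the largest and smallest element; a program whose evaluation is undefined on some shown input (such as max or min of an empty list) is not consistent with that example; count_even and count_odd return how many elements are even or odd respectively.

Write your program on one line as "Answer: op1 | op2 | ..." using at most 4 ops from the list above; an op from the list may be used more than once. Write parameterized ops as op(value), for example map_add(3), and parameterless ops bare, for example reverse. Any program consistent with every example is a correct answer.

map_mul(2) | sort_asc | min

Check, running the answer program on each example:
  [27, -43, -29, 34, -44] -> [54, -86, -58, 68, -88] -> [-88, -86, -58, 54, 68] -> -88
  [31, 0, 32, -44, -16] -> [62, 0, 64, -88, -32] -> [-88, -32, 0, 62, 64] -> -88
  [10, -2, 50, -29, 4, 49, -19, 30, 24] -> [20, -4, 100, -58, 8, 98, -38, 60, 48] -> [-58, -38, -4, 8, 20, 48, 60, 98, 100] -> -58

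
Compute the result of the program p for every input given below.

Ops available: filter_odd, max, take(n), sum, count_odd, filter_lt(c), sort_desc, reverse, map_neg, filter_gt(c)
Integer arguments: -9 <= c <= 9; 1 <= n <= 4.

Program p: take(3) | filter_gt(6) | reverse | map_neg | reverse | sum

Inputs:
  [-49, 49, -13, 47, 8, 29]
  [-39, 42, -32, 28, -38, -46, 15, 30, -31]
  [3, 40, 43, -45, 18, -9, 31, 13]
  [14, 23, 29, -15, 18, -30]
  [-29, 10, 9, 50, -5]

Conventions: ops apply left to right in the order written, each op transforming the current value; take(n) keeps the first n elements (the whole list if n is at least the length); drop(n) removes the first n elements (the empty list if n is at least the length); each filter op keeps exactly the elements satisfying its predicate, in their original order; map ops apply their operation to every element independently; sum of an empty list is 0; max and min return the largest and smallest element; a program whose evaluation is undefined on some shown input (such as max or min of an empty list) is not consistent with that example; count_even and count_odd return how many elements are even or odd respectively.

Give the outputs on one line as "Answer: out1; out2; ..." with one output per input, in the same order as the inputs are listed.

Execution, op by op:
  [-49, 49, -13, 47, 8, 29] -> [-49, 49, -13] -> [49] -> [49] -> [-49] -> [-49] -> -49
  [-39, 42, -32, 28, -38, -46, 15, 30, -31] -> [-39, 42, -32] -> [42] -> [42] -> [-42] -> [-42] -> -42
  [3, 40, 43, -45, 18, -9, 31, 13] -> [3, 40, 43] -> [40, 43] -> [43, 40] -> [-43, -40] -> [-40, -43] -> -83
  [14, 23, 29, -15, 18, -30] -> [14, 23, 29] -> [14, 23, 29] -> [29, 23, 14] -> [-29, -23, -14] -> [-14, -23, -29] -> -66
  [-29, 10, 9, 50, -5] -> [-29, 10, 9] -> [10, 9] -> [9, 10] -> [-9, -10] -> [-10, -9] -> -19

-49; -42; -83; -66; -19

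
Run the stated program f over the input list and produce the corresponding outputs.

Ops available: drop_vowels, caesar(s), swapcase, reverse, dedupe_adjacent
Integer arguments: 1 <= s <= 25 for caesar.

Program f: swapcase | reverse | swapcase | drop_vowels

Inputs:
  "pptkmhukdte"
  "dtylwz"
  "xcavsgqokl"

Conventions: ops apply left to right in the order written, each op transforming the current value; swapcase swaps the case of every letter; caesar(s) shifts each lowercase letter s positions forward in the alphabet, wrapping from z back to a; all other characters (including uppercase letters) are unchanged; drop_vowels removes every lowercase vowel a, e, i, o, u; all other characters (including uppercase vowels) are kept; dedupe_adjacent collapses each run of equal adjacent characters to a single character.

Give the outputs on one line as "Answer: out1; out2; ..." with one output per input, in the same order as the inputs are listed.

Execution, op by op:
  "pptkmhukdte" -> "PPTKMHUKDTE" -> "ETDKUHMKTPP" -> "etdkuhmktpp" -> "tdkhmktpp"
  "dtylwz" -> "DTYLWZ" -> "ZWLYTD" -> "zwlytd" -> "zwlytd"
  "xcavsgqokl" -> "XCAVSGQOKL" -> "LKOQGSVACX" -> "lkoqgsvacx" -> "lkqgsvcx"

"tdkhmktpp"; "zwlytd"; "lkqgsvcx"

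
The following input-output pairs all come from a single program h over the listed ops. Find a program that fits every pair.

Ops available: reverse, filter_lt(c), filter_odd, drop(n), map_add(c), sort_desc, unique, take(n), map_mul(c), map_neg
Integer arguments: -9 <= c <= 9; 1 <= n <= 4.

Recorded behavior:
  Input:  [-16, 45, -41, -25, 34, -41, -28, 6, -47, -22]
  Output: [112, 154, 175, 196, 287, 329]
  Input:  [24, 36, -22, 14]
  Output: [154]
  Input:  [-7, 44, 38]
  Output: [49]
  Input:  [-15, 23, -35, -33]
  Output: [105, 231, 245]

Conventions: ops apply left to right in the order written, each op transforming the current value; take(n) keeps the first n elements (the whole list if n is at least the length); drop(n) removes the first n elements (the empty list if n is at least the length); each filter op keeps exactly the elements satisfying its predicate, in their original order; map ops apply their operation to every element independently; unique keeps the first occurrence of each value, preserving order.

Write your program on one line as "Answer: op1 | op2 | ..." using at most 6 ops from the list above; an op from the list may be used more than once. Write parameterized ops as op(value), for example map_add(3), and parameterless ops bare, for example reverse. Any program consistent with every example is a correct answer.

sort_desc | map_mul(7) | filter_lt(1) | unique | map_neg

Check, running the answer program on each example:
  [-16, 45, -41, -25, 34, -41, -28, 6, -47, -22] -> [45, 34, 6, -16, -22, -25, -28, -41, -41, -47] -> [315, 238, 42, -112, -154, -175, -196, -287, -287, -329] -> [-112, -154, -175, -196, -287, -287, -329] -> [-112, -154, -175, -196, -287, -329] -> [112, 154, 175, 196, 287, 329]
  [24, 36, -22, 14] -> [36, 24, 14, -22] -> [252, 168, 98, -154] -> [-154] -> [-154] -> [154]
  [-7, 44, 38] -> [44, 38, -7] -> [308, 266, -49] -> [-49] -> [-49] -> [49]
  [-15, 23, -35, -33] -> [23, -15, -33, -35] -> [161, -105, -231, -245] -> [-105, -231, -245] -> [-105, -231, -245] -> [105, 231, 245]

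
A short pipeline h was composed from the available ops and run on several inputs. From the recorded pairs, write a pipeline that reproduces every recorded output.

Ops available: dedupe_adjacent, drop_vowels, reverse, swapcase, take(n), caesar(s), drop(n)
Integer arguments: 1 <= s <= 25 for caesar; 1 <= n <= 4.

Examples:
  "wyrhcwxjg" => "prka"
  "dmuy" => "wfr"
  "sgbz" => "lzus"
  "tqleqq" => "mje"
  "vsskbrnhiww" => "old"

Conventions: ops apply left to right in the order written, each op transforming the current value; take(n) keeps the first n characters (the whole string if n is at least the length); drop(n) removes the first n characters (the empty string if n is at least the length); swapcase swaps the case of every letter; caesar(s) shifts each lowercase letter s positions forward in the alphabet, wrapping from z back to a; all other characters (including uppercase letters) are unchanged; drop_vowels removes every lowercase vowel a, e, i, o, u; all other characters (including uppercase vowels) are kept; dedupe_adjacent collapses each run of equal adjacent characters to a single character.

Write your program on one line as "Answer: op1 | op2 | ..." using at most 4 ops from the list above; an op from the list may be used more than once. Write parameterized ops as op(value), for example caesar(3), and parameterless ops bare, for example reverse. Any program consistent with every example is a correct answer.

take(4) | dedupe_adjacent | drop_vowels | caesar(19)

Check, running the answer program on each example:
  "wyrhcwxjg" -> "wyrh" -> "wyrh" -> "wyrh" -> "prka"
  "dmuy" -> "dmuy" -> "dmuy" -> "dmy" -> "wfr"
  "sgbz" -> "sgbz" -> "sgbz" -> "sgbz" -> "lzus"
  "tqleqq" -> "tqle" -> "tqle" -> "tql" -> "mje"
  "vsskbrnhiww" -> "vssk" -> "vsk" -> "vsk" -> "old"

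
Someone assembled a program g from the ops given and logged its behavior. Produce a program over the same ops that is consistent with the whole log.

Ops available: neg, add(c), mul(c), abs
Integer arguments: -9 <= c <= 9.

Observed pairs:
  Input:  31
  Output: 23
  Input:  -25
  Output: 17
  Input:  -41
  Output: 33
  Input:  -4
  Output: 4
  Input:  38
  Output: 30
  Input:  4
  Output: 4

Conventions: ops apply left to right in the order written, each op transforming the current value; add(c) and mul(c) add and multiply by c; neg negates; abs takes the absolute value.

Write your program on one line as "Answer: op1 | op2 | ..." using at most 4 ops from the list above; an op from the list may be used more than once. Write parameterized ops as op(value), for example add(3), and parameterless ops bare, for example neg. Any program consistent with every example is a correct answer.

abs | add(-8) | neg | abs

Check, running the answer program on each example:
  31 -> 31 -> 23 -> -23 -> 23
  -25 -> 25 -> 17 -> -17 -> 17
  -41 -> 41 -> 33 -> -33 -> 33
  -4 -> 4 -> -4 -> 4 -> 4
  38 -> 38 -> 30 -> -30 -> 30
  4 -> 4 -> -4 -> 4 -> 4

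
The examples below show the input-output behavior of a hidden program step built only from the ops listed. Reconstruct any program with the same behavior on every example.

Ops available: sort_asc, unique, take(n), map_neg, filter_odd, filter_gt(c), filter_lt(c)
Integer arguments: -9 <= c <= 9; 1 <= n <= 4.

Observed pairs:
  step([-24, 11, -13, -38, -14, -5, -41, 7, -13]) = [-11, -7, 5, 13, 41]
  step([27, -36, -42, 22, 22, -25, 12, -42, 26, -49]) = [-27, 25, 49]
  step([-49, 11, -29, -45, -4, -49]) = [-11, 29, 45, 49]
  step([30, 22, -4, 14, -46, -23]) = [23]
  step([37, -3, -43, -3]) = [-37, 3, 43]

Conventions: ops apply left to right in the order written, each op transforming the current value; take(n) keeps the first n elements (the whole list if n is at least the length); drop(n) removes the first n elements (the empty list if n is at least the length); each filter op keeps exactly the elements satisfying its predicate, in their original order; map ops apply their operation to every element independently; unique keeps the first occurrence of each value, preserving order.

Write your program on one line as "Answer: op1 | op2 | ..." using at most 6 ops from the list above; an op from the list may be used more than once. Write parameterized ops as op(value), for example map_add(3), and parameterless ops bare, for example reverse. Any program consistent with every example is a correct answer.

filter_odd | sort_asc | unique | map_neg | sort_asc

Check, running the answer program on each example:
  [-24, 11, -13, -38, -14, -5, -41, 7, -13] -> [11, -13, -5, -41, 7, -13] -> [-41, -13, -13, -5, 7, 11] -> [-41, -13, -5, 7, 11] -> [41, 13, 5, -7, -11] -> [-11, -7, 5, 13, 41]
  [27, -36, -42, 22, 22, -25, 12, -42, 26, -49] -> [27, -25, -49] -> [-49, -25, 27] -> [-49, -25, 27] -> [49, 25, -27] -> [-27, 25, 49]
  [-49, 11, -29, -45, -4, -49] -> [-49, 11, -29, -45, -49] -> [-49, -49, -45, -29, 11] -> [-49, -45, -29, 11] -> [49, 45, 29, -11] -> [-11, 29, 45, 49]
  [30, 22, -4, 14, -46, -23] -> [-23] -> [-23] -> [-23] -> [23] -> [23]
  [37, -3, -43, -3] -> [37, -3, -43, -3] -> [-43, -3, -3, 37] -> [-43, -3, 37] -> [43, 3, -37] -> [-37, 3, 43]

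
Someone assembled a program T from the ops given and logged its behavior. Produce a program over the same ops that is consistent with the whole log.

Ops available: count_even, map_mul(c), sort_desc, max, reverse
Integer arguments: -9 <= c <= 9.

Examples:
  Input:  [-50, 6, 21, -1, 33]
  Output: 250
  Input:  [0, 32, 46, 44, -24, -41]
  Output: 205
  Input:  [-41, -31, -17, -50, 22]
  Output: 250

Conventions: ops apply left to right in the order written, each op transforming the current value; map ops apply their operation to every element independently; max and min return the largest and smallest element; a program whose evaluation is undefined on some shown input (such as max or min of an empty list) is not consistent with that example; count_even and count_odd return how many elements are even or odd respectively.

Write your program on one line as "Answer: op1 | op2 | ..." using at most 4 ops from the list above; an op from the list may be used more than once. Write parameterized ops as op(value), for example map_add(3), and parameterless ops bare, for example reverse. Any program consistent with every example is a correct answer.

sort_desc | map_mul(-1) | map_mul(5) | max

Check, running the answer program on each example:
  [-50, 6, 21, -1, 33] -> [33, 21, 6, -1, -50] -> [-33, -21, -6, 1, 50] -> [-165, -105, -30, 5, 250] -> 250
  [0, 32, 46, 44, -24, -41] -> [46, 44, 32, 0, -24, -41] -> [-46, -44, -32, 0, 24, 41] -> [-230, -220, -160, 0, 120, 205] -> 205
  [-41, -31, -17, -50, 22] -> [22, -17, -31, -41, -50] -> [-22, 17, 31, 41, 50] -> [-110, 85, 155, 205, 250] -> 250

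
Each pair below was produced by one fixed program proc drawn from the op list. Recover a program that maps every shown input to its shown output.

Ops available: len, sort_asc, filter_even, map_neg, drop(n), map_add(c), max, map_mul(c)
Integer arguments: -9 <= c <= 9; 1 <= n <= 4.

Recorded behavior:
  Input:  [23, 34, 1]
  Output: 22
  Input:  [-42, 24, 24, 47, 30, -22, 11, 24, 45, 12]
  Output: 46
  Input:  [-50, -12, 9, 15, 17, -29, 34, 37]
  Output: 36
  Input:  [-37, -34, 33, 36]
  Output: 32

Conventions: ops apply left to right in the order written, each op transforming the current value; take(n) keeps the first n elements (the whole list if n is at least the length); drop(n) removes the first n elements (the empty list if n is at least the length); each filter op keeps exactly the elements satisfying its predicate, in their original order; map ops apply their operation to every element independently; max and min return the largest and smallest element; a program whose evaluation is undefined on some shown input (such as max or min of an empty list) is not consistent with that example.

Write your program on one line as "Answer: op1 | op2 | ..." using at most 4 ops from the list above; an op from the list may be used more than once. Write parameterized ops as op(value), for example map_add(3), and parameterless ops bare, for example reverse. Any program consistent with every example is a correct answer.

map_add(-1) | filter_even | max

Check, running the answer program on each example:
  [23, 34, 1] -> [22, 33, 0] -> [22, 0] -> 22
  [-42, 24, 24, 47, 30, -22, 11, 24, 45, 12] -> [-43, 23, 23, 46, 29, -23, 10, 23, 44, 11] -> [46, 10, 44] -> 46
  [-50, -12, 9, 15, 17, -29, 34, 37] -> [-51, -13, 8, 14, 16, -30, 33, 36] -> [8, 14, 16, -30, 36] -> 36
  [-37, -34, 33, 36] -> [-38, -35, 32, 35] -> [-38, 32] -> 32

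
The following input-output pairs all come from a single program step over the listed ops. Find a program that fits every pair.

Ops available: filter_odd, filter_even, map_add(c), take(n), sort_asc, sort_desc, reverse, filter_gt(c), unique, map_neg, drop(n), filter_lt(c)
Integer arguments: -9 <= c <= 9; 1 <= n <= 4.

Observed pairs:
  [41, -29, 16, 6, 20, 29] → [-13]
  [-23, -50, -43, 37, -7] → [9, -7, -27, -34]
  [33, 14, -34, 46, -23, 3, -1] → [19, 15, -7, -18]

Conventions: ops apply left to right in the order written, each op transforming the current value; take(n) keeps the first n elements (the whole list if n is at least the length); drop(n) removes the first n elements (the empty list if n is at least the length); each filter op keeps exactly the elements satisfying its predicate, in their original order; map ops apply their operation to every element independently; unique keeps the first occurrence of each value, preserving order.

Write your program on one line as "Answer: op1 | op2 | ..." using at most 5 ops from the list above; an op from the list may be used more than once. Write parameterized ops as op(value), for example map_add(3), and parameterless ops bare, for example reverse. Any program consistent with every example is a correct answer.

filter_lt(6) | map_add(8) | map_add(8) | sort_desc

Check, running the answer program on each example:
  [41, -29, 16, 6, 20, 29] -> [-29] -> [-21] -> [-13] -> [-13]
  [-23, -50, -43, 37, -7] -> [-23, -50, -43, -7] -> [-15, -42, -35, 1] -> [-7, -34, -27, 9] -> [9, -7, -27, -34]
  [33, 14, -34, 46, -23, 3, -1] -> [-34, -23, 3, -1] -> [-26, -15, 11, 7] -> [-18, -7, 19, 15] -> [19, 15, -7, -18]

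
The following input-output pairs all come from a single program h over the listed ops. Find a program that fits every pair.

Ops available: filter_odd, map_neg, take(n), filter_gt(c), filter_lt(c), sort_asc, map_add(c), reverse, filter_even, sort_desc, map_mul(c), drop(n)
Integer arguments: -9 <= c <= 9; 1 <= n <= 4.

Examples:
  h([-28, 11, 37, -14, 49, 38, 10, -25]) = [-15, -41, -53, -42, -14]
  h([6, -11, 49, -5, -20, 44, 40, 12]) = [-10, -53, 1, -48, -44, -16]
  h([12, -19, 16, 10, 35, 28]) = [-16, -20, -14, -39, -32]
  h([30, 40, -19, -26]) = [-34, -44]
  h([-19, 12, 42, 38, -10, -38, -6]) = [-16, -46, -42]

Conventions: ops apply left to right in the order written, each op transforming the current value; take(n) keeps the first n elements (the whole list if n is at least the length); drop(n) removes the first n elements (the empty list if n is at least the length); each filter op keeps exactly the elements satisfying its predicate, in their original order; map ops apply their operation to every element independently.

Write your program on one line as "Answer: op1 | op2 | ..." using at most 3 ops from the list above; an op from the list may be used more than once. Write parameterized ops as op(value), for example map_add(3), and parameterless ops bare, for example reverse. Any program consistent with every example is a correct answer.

filter_gt(-6) | map_neg | map_add(-4)

Check, running the answer program on each example:
  [-28, 11, 37, -14, 49, 38, 10, -25] -> [11, 37, 49, 38, 10] -> [-11, -37, -49, -38, -10] -> [-15, -41, -53, -42, -14]
  [6, -11, 49, -5, -20, 44, 40, 12] -> [6, 49, -5, 44, 40, 12] -> [-6, -49, 5, -44, -40, -12] -> [-10, -53, 1, -48, -44, -16]
  [12, -19, 16, 10, 35, 28] -> [12, 16, 10, 35, 28] -> [-12, -16, -10, -35, -28] -> [-16, -20, -14, -39, -32]
  [30, 40, -19, -26] -> [30, 40] -> [-30, -40] -> [-34, -44]
  [-19, 12, 42, 38, -10, -38, -6] -> [12, 42, 38] -> [-12, -42, -38] -> [-16, -46, -42]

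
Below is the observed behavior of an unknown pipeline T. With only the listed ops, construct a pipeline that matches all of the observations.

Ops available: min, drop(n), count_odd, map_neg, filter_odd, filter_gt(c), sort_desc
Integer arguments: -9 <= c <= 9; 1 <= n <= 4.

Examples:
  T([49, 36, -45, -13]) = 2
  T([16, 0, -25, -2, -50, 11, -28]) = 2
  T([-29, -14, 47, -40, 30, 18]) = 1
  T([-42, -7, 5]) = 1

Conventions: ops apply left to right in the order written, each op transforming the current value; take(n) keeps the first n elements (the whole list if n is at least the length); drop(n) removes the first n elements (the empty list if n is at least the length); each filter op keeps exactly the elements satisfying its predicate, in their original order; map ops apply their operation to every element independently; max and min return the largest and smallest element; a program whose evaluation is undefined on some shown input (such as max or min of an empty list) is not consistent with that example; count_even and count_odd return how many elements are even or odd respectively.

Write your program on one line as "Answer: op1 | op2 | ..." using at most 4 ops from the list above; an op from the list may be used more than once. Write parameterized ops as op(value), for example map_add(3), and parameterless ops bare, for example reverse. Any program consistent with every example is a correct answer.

drop(2) | filter_odd | sort_desc | count_odd

Check, running the answer program on each example:
  [49, 36, -45, -13] -> [-45, -13] -> [-45, -13] -> [-13, -45] -> 2
  [16, 0, -25, -2, -50, 11, -28] -> [-25, -2, -50, 11, -28] -> [-25, 11] -> [11, -25] -> 2
  [-29, -14, 47, -40, 30, 18] -> [47, -40, 30, 18] -> [47] -> [47] -> 1
  [-42, -7, 5] -> [5] -> [5] -> [5] -> 1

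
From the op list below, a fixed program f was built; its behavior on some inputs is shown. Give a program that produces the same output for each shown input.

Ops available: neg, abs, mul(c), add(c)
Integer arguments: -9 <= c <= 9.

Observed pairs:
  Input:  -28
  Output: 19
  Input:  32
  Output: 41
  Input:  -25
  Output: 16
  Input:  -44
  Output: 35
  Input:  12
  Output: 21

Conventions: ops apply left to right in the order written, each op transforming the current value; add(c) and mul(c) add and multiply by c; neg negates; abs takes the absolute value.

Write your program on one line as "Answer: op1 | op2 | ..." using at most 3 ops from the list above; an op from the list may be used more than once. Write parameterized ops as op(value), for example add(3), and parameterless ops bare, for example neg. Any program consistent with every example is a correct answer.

add(9) | abs

Check, running the answer program on each example:
  -28 -> -19 -> 19
  32 -> 41 -> 41
  -25 -> -16 -> 16
  -44 -> -35 -> 35
  12 -> 21 -> 21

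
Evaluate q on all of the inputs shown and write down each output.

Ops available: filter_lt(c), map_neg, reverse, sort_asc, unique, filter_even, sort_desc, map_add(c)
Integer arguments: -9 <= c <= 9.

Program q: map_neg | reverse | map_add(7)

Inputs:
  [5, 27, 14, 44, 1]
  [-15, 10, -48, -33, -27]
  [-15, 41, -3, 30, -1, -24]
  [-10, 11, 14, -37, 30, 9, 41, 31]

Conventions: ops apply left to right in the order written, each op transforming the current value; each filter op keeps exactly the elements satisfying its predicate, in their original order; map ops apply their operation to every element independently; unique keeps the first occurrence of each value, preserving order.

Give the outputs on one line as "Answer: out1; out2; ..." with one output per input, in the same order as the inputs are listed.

Execution, op by op:
  [5, 27, 14, 44, 1] -> [-5, -27, -14, -44, -1] -> [-1, -44, -14, -27, -5] -> [6, -37, -7, -20, 2]
  [-15, 10, -48, -33, -27] -> [15, -10, 48, 33, 27] -> [27, 33, 48, -10, 15] -> [34, 40, 55, -3, 22]
  [-15, 41, -3, 30, -1, -24] -> [15, -41, 3, -30, 1, 24] -> [24, 1, -30, 3, -41, 15] -> [31, 8, -23, 10, -34, 22]
  [-10, 11, 14, -37, 30, 9, 41, 31] -> [10, -11, -14, 37, -30, -9, -41, -31] -> [-31, -41, -9, -30, 37, -14, -11, 10] -> [-24, -34, -2, -23, 44, -7, -4, 17]

[6, -37, -7, -20, 2]; [34, 40, 55, -3, 22]; [31, 8, -23, 10, -34, 22]; [-24, -34, -2, -23, 44, -7, -4, 17]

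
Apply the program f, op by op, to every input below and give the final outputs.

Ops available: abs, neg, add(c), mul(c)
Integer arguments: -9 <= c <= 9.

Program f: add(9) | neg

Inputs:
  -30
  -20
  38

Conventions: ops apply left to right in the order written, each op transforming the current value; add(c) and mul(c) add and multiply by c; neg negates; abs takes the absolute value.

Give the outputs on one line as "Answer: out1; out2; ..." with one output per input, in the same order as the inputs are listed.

21; 11; -47

Execution, op by op:
  -30 -> -21 -> 21
  -20 -> -11 -> 11
  38 -> 47 -> -47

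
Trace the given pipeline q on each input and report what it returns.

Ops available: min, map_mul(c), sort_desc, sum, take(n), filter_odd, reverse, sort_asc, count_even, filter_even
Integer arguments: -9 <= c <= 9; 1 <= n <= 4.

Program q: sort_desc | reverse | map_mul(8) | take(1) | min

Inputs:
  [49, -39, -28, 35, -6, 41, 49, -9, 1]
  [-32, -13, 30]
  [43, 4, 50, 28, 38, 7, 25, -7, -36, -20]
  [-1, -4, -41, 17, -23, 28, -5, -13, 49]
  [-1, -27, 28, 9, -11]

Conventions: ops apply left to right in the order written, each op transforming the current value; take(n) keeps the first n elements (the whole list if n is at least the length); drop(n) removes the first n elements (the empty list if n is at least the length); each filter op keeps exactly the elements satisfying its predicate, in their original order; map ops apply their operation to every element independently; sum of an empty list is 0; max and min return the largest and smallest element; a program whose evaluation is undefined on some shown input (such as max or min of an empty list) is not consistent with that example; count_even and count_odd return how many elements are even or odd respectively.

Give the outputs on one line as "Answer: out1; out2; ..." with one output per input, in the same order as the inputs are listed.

Execution, op by op:
  [49, -39, -28, 35, -6, 41, 49, -9, 1] -> [49, 49, 41, 35, 1, -6, -9, -28, -39] -> [-39, -28, -9, -6, 1, 35, 41, 49, 49] -> [-312, -224, -72, -48, 8, 280, 328, 392, 392] -> [-312] -> -312
  [-32, -13, 30] -> [30, -13, -32] -> [-32, -13, 30] -> [-256, -104, 240] -> [-256] -> -256
  [43, 4, 50, 28, 38, 7, 25, -7, -36, -20] -> [50, 43, 38, 28, 25, 7, 4, -7, -20, -36] -> [-36, -20, -7, 4, 7, 25, 28, 38, 43, 50] -> [-288, -160, -56, 32, 56, 200, 224, 304, 344, 400] -> [-288] -> -288
  [-1, -4, -41, 17, -23, 28, -5, -13, 49] -> [49, 28, 17, -1, -4, -5, -13, -23, -41] -> [-41, -23, -13, -5, -4, -1, 17, 28, 49] -> [-328, -184, -104, -40, -32, -8, 136, 224, 392] -> [-328] -> -328
  [-1, -27, 28, 9, -11] -> [28, 9, -1, -11, -27] -> [-27, -11, -1, 9, 28] -> [-216, -88, -8, 72, 224] -> [-216] -> -216

-312; -256; -288; -328; -216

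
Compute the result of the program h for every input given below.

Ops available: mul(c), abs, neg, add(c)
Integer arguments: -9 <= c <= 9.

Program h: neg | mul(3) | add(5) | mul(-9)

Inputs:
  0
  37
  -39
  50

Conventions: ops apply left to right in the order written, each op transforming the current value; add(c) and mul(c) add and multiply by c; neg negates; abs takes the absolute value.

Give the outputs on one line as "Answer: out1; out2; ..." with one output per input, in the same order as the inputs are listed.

-45; 954; -1098; 1305

Execution, op by op:
  0 -> 0 -> 0 -> 5 -> -45
  37 -> -37 -> -111 -> -106 -> 954
  -39 -> 39 -> 117 -> 122 -> -1098
  50 -> -50 -> -150 -> -145 -> 1305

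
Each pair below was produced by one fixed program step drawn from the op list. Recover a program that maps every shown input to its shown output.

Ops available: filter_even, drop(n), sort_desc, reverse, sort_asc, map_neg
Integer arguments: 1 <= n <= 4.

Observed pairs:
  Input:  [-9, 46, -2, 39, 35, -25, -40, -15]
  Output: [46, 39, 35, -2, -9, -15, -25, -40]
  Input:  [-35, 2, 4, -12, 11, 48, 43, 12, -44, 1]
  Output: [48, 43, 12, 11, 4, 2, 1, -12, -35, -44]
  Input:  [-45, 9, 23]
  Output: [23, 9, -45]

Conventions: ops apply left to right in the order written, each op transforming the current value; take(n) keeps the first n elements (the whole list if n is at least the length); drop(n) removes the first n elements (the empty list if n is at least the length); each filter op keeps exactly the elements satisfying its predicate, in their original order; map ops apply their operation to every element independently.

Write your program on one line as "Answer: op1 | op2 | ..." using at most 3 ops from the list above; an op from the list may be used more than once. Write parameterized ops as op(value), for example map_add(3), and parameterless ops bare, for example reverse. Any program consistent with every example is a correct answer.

sort_asc | reverse

Check, running the answer program on each example:
  [-9, 46, -2, 39, 35, -25, -40, -15] -> [-40, -25, -15, -9, -2, 35, 39, 46] -> [46, 39, 35, -2, -9, -15, -25, -40]
  [-35, 2, 4, -12, 11, 48, 43, 12, -44, 1] -> [-44, -35, -12, 1, 2, 4, 11, 12, 43, 48] -> [48, 43, 12, 11, 4, 2, 1, -12, -35, -44]
  [-45, 9, 23] -> [-45, 9, 23] -> [23, 9, -45]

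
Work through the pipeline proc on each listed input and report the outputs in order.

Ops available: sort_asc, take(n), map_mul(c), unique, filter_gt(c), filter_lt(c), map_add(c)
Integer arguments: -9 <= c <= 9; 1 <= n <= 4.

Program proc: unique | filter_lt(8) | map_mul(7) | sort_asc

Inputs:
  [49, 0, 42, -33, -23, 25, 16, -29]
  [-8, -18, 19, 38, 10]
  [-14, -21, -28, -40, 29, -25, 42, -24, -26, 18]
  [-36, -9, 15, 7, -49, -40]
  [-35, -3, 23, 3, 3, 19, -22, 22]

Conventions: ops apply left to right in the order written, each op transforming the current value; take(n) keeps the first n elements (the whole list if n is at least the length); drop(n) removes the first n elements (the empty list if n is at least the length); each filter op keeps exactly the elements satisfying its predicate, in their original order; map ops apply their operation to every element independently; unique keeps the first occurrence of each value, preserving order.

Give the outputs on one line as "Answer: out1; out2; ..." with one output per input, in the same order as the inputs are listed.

[-231, -203, -161, 0]; [-126, -56]; [-280, -196, -182, -175, -168, -147, -98]; [-343, -280, -252, -63, 49]; [-245, -154, -21, 21]

Execution, op by op:
  [49, 0, 42, -33, -23, 25, 16, -29] -> [49, 0, 42, -33, -23, 25, 16, -29] -> [0, -33, -23, -29] -> [0, -231, -161, -203] -> [-231, -203, -161, 0]
  [-8, -18, 19, 38, 10] -> [-8, -18, 19, 38, 10] -> [-8, -18] -> [-56, -126] -> [-126, -56]
  [-14, -21, -28, -40, 29, -25, 42, -24, -26, 18] -> [-14, -21, -28, -40, 29, -25, 42, -24, -26, 18] -> [-14, -21, -28, -40, -25, -24, -26] -> [-98, -147, -196, -280, -175, -168, -182] -> [-280, -196, -182, -175, -168, -147, -98]
  [-36, -9, 15, 7, -49, -40] -> [-36, -9, 15, 7, -49, -40] -> [-36, -9, 7, -49, -40] -> [-252, -63, 49, -343, -280] -> [-343, -280, -252, -63, 49]
  [-35, -3, 23, 3, 3, 19, -22, 22] -> [-35, -3, 23, 3, 19, -22, 22] -> [-35, -3, 3, -22] -> [-245, -21, 21, -154] -> [-245, -154, -21, 21]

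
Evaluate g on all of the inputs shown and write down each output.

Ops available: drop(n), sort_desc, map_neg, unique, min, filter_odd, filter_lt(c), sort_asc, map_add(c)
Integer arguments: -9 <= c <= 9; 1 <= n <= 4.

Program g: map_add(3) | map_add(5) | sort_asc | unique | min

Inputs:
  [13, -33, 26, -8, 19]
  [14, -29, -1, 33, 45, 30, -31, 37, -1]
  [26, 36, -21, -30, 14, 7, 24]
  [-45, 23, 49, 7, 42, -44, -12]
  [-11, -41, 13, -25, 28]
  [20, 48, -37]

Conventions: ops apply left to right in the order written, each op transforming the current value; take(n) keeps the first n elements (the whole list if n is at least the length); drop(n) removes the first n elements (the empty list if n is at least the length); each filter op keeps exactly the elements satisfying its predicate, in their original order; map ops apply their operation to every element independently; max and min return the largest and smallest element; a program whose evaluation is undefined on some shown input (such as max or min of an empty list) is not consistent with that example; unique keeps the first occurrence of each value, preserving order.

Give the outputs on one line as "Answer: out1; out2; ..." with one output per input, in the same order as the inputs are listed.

Execution, op by op:
  [13, -33, 26, -8, 19] -> [16, -30, 29, -5, 22] -> [21, -25, 34, 0, 27] -> [-25, 0, 21, 27, 34] -> [-25, 0, 21, 27, 34] -> -25
  [14, -29, -1, 33, 45, 30, -31, 37, -1] -> [17, -26, 2, 36, 48, 33, -28, 40, 2] -> [22, -21, 7, 41, 53, 38, -23, 45, 7] -> [-23, -21, 7, 7, 22, 38, 41, 45, 53] -> [-23, -21, 7, 22, 38, 41, 45, 53] -> -23
  [26, 36, -21, -30, 14, 7, 24] -> [29, 39, -18, -27, 17, 10, 27] -> [34, 44, -13, -22, 22, 15, 32] -> [-22, -13, 15, 22, 32, 34, 44] -> [-22, -13, 15, 22, 32, 34, 44] -> -22
  [-45, 23, 49, 7, 42, -44, -12] -> [-42, 26, 52, 10, 45, -41, -9] -> [-37, 31, 57, 15, 50, -36, -4] -> [-37, -36, -4, 15, 31, 50, 57] -> [-37, -36, -4, 15, 31, 50, 57] -> -37
  [-11, -41, 13, -25, 28] -> [-8, -38, 16, -22, 31] -> [-3, -33, 21, -17, 36] -> [-33, -17, -3, 21, 36] -> [-33, -17, -3, 21, 36] -> -33
  [20, 48, -37] -> [23, 51, -34] -> [28, 56, -29] -> [-29, 28, 56] -> [-29, 28, 56] -> -29

-25; -23; -22; -37; -33; -29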